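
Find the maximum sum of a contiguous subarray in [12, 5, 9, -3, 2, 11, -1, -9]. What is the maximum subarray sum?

Using Kadane's algorithm on [12, 5, 9, -3, 2, 11, -1, -9]:

Scanning through the array:
Position 1 (value 5): max_ending_here = 17, max_so_far = 17
Position 2 (value 9): max_ending_here = 26, max_so_far = 26
Position 3 (value -3): max_ending_here = 23, max_so_far = 26
Position 4 (value 2): max_ending_here = 25, max_so_far = 26
Position 5 (value 11): max_ending_here = 36, max_so_far = 36
Position 6 (value -1): max_ending_here = 35, max_so_far = 36
Position 7 (value -9): max_ending_here = 26, max_so_far = 36

Maximum subarray: [12, 5, 9, -3, 2, 11]
Maximum sum: 36

The maximum subarray is [12, 5, 9, -3, 2, 11] with sum 36. This subarray runs from index 0 to index 5.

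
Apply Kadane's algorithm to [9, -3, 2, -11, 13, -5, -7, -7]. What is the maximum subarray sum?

Using Kadane's algorithm on [9, -3, 2, -11, 13, -5, -7, -7]:

Scanning through the array:
Position 1 (value -3): max_ending_here = 6, max_so_far = 9
Position 2 (value 2): max_ending_here = 8, max_so_far = 9
Position 3 (value -11): max_ending_here = -3, max_so_far = 9
Position 4 (value 13): max_ending_here = 13, max_so_far = 13
Position 5 (value -5): max_ending_here = 8, max_so_far = 13
Position 6 (value -7): max_ending_here = 1, max_so_far = 13
Position 7 (value -7): max_ending_here = -6, max_so_far = 13

Maximum subarray: [13]
Maximum sum: 13

The maximum subarray is [13] with sum 13. This subarray runs from index 4 to index 4.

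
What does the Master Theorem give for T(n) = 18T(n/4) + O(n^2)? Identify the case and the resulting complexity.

Master Theorem for T(n) = 18T(n/4) + O(n^2):

a = 18, b = 4, c = 2
log_b(a) = log_4(18) = 2.0850

Case 1: c = 2 < log_4(18) = 2.0850
T(n) = O(n^(log_4 18))

For T(n) = 18T(n/4) + O(n^2): log_4(18) = 2.0850. This is Case 1 of the Master Theorem (c < log_b(a), work dominated by leaves), giving O(n^(log_4 18)).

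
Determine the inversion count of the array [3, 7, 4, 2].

Finding inversions in [3, 7, 4, 2]:

(0, 3): arr[0]=3 > arr[3]=2
(1, 2): arr[1]=7 > arr[2]=4
(1, 3): arr[1]=7 > arr[3]=2
(2, 3): arr[2]=4 > arr[3]=2

Total inversions: 4

The array has 4 inversion(s): (0,3), (1,2), (1,3), (2,3). Each pair (i,j) satisfies i < j and arr[i] > arr[j].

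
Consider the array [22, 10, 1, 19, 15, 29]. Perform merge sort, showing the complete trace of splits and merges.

Merge sort trace:

Split: [22, 10, 1, 19, 15, 29] -> [22, 10, 1] and [19, 15, 29]
  Split: [22, 10, 1] -> [22] and [10, 1]
    Split: [10, 1] -> [10] and [1]
    Merge: [10] + [1] -> [1, 10]
  Merge: [22] + [1, 10] -> [1, 10, 22]
  Split: [19, 15, 29] -> [19] and [15, 29]
    Split: [15, 29] -> [15] and [29]
    Merge: [15] + [29] -> [15, 29]
  Merge: [19] + [15, 29] -> [15, 19, 29]
Merge: [1, 10, 22] + [15, 19, 29] -> [1, 10, 15, 19, 22, 29]

Final sorted array: [1, 10, 15, 19, 22, 29]

The merge sort proceeds by recursively splitting the array and merging sorted halves.
After all merges, the sorted array is [1, 10, 15, 19, 22, 29].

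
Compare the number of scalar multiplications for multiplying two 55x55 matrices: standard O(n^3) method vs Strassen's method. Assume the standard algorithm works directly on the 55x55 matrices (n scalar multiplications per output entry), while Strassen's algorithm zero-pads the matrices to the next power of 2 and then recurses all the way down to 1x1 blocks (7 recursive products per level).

Matrix multiplication for 55x55 matrices:

Strassen's algorithm requires power-of-2 dimensions. Pad 55x55 to 64x64 (next power of 2).

Standard algorithm: 55^3 = 166375 multiplications
Strassen's algorithm: 7^(log2(64)) = 7^6 = 117649 multiplications
Savings: 166375 - 117649 = 48726 multiplications

Standard: 166375 multiplications (55^3). Strassen: 117649 multiplications (7^6, after padding to 64x64). Strassen reduces 8 recursive multiplications to 7 at each level.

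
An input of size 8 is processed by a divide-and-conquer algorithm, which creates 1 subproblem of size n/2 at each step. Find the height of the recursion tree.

For divide and conquer with division factor 2:

Problem sizes at each level:
Level 0: 8
Level 1: 4
Level 2: 2
Level 3: 1

The root is level 0 and the size-1 base case is level 3 (the tree spans levels 0 through 3, i.e. 4 levels counting the root), so the depth is the number of divisions: log_2(8) = 3

The recursion tree depth is log_2(8) = 3. At each level, the problem size is divided by 2, so it takes 3 divisions to reduce to a base case of size 1. The algorithm makes 1 recursive call at each level.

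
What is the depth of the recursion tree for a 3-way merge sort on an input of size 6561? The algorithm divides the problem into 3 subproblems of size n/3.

For divide and conquer with division factor 3:

Problem sizes at each level:
Level 0: 6561
Level 1: 2187
Level 2: 729
Level 3: 243
Level 4: 81
Level 5: 27
Level 6: 9
Level 7: 3
Level 8: 1

The root is level 0 and the size-1 base case is level 8 (the tree spans levels 0 through 8, i.e. 9 levels counting the root), so the depth is the number of divisions: log_3(6561) = 8

The recursion tree depth is log_3(6561) = 8. At each level, the problem size is divided by 3, so it takes 8 divisions to reduce to a base case of size 1. The algorithm makes 3 recursive calls at each level.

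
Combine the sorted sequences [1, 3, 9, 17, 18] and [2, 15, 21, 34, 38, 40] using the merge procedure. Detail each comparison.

Merging process:

Compare 1 vs 2: take 1 from left. Merged: [1]
Compare 3 vs 2: take 2 from right. Merged: [1, 2]
Compare 3 vs 15: take 3 from left. Merged: [1, 2, 3]
Compare 9 vs 15: take 9 from left. Merged: [1, 2, 3, 9]
Compare 17 vs 15: take 15 from right. Merged: [1, 2, 3, 9, 15]
Compare 17 vs 21: take 17 from left. Merged: [1, 2, 3, 9, 15, 17]
Compare 18 vs 21: take 18 from left. Merged: [1, 2, 3, 9, 15, 17, 18]
Append remaining from right: [21, 34, 38, 40]. Merged: [1, 2, 3, 9, 15, 17, 18, 21, 34, 38, 40]

Final merged array: [1, 2, 3, 9, 15, 17, 18, 21, 34, 38, 40]
Total comparisons: 7

The merged array is [1, 2, 3, 9, 15, 17, 18, 21, 34, 38, 40], requiring 7 comparisons. The merge step runs in O(n) time where n is the total number of elements.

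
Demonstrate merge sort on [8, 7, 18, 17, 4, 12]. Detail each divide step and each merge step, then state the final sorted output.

Merge sort trace:

Split: [8, 7, 18, 17, 4, 12] -> [8, 7, 18] and [17, 4, 12]
  Split: [8, 7, 18] -> [8] and [7, 18]
    Split: [7, 18] -> [7] and [18]
    Merge: [7] + [18] -> [7, 18]
  Merge: [8] + [7, 18] -> [7, 8, 18]
  Split: [17, 4, 12] -> [17] and [4, 12]
    Split: [4, 12] -> [4] and [12]
    Merge: [4] + [12] -> [4, 12]
  Merge: [17] + [4, 12] -> [4, 12, 17]
Merge: [7, 8, 18] + [4, 12, 17] -> [4, 7, 8, 12, 17, 18]

Final sorted array: [4, 7, 8, 12, 17, 18]

The merge sort proceeds by recursively splitting the array and merging sorted halves.
After all merges, the sorted array is [4, 7, 8, 12, 17, 18].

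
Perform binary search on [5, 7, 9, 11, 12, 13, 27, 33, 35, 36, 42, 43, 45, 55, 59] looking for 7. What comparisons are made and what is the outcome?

Binary search for 7 in [5, 7, 9, 11, 12, 13, 27, 33, 35, 36, 42, 43, 45, 55, 59]:

lo=0, hi=14, mid=7, arr[mid]=33 -> 33 > 7, search left half
lo=0, hi=6, mid=3, arr[mid]=11 -> 11 > 7, search left half
lo=0, hi=2, mid=1, arr[mid]=7 -> Found target at index 1!

Binary search finds 7 at index 1 after 3 comparisons. The search repeatedly halves the search space by comparing with the middle element.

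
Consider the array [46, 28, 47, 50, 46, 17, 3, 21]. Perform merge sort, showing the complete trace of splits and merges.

Merge sort trace:

Split: [46, 28, 47, 50, 46, 17, 3, 21] -> [46, 28, 47, 50] and [46, 17, 3, 21]
  Split: [46, 28, 47, 50] -> [46, 28] and [47, 50]
    Split: [46, 28] -> [46] and [28]
    Merge: [46] + [28] -> [28, 46]
    Split: [47, 50] -> [47] and [50]
    Merge: [47] + [50] -> [47, 50]
  Merge: [28, 46] + [47, 50] -> [28, 46, 47, 50]
  Split: [46, 17, 3, 21] -> [46, 17] and [3, 21]
    Split: [46, 17] -> [46] and [17]
    Merge: [46] + [17] -> [17, 46]
    Split: [3, 21] -> [3] and [21]
    Merge: [3] + [21] -> [3, 21]
  Merge: [17, 46] + [3, 21] -> [3, 17, 21, 46]
Merge: [28, 46, 47, 50] + [3, 17, 21, 46] -> [3, 17, 21, 28, 46, 46, 47, 50]

Final sorted array: [3, 17, 21, 28, 46, 46, 47, 50]

The merge sort proceeds by recursively splitting the array and merging sorted halves.
After all merges, the sorted array is [3, 17, 21, 28, 46, 46, 47, 50].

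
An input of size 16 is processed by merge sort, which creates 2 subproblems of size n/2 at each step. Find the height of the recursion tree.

For divide and conquer with division factor 2:

Problem sizes at each level:
Level 0: 16
Level 1: 8
Level 2: 4
Level 3: 2
Level 4: 1

The root is level 0 and the size-1 base case is level 4 (the tree spans levels 0 through 4, i.e. 5 levels counting the root), so the depth is the number of divisions: log_2(16) = 4

The recursion tree depth is log_2(16) = 4. At each level, the problem size is divided by 2, so it takes 4 divisions to reduce to a base case of size 1. The algorithm makes 2 recursive calls at each level.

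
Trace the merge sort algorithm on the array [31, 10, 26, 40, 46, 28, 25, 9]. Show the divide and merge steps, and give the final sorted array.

Merge sort trace:

Split: [31, 10, 26, 40, 46, 28, 25, 9] -> [31, 10, 26, 40] and [46, 28, 25, 9]
  Split: [31, 10, 26, 40] -> [31, 10] and [26, 40]
    Split: [31, 10] -> [31] and [10]
    Merge: [31] + [10] -> [10, 31]
    Split: [26, 40] -> [26] and [40]
    Merge: [26] + [40] -> [26, 40]
  Merge: [10, 31] + [26, 40] -> [10, 26, 31, 40]
  Split: [46, 28, 25, 9] -> [46, 28] and [25, 9]
    Split: [46, 28] -> [46] and [28]
    Merge: [46] + [28] -> [28, 46]
    Split: [25, 9] -> [25] and [9]
    Merge: [25] + [9] -> [9, 25]
  Merge: [28, 46] + [9, 25] -> [9, 25, 28, 46]
Merge: [10, 26, 31, 40] + [9, 25, 28, 46] -> [9, 10, 25, 26, 28, 31, 40, 46]

Final sorted array: [9, 10, 25, 26, 28, 31, 40, 46]

The merge sort proceeds by recursively splitting the array and merging sorted halves.
After all merges, the sorted array is [9, 10, 25, 26, 28, 31, 40, 46].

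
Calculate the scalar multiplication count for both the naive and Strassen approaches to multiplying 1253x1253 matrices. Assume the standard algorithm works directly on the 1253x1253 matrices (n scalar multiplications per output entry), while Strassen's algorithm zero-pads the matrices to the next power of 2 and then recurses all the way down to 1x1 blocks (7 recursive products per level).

Matrix multiplication for 1253x1253 matrices:

Strassen's algorithm requires power-of-2 dimensions. Pad 1253x1253 to 2048x2048 (next power of 2).

Standard algorithm: 1253^3 = 1967221277 multiplications
Strassen's algorithm: 7^(log2(2048)) = 7^11 = 1977326743 multiplications
Difference: 1967221277 - 1977326743 = -10105466 (Strassen uses MORE here due to padding overhead — for small or just-over-power-of-2 n, padding can outweigh the per-level savings)

Standard: 1967221277 multiplications (1253^3). Strassen: 1977326743 multiplications (7^11, after padding to 2048x2048). Strassen reduces 8 recursive multiplications to 7 at each level.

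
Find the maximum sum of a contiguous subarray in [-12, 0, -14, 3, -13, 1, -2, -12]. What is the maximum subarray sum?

Using Kadane's algorithm on [-12, 0, -14, 3, -13, 1, -2, -12]:

Scanning through the array:
Position 1 (value 0): max_ending_here = 0, max_so_far = 0
Position 2 (value -14): max_ending_here = -14, max_so_far = 0
Position 3 (value 3): max_ending_here = 3, max_so_far = 3
Position 4 (value -13): max_ending_here = -10, max_so_far = 3
Position 5 (value 1): max_ending_here = 1, max_so_far = 3
Position 6 (value -2): max_ending_here = -1, max_so_far = 3
Position 7 (value -12): max_ending_here = -12, max_so_far = 3

Maximum subarray: [3]
Maximum sum: 3

The maximum subarray is [3] with sum 3. This subarray runs from index 3 to index 3.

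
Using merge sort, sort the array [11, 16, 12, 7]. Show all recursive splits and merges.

Merge sort trace:

Split: [11, 16, 12, 7] -> [11, 16] and [12, 7]
  Split: [11, 16] -> [11] and [16]
  Merge: [11] + [16] -> [11, 16]
  Split: [12, 7] -> [12] and [7]
  Merge: [12] + [7] -> [7, 12]
Merge: [11, 16] + [7, 12] -> [7, 11, 12, 16]

Final sorted array: [7, 11, 12, 16]

The merge sort proceeds by recursively splitting the array and merging sorted halves.
After all merges, the sorted array is [7, 11, 12, 16].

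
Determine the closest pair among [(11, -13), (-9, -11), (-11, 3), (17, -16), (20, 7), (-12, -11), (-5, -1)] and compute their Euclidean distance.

Computing all pairwise distances among 7 points:

d((11, -13), (-9, -11)) = 20.0998
d((11, -13), (-11, 3)) = 27.2029
d((11, -13), (17, -16)) = 6.7082
d((11, -13), (20, 7)) = 21.9317
d((11, -13), (-12, -11)) = 23.0868
d((11, -13), (-5, -1)) = 20.0
d((-9, -11), (-11, 3)) = 14.1421
d((-9, -11), (17, -16)) = 26.4764
d((-9, -11), (20, 7)) = 34.1321
d((-9, -11), (-12, -11)) = 3.0 <-- minimum
d((-9, -11), (-5, -1)) = 10.7703
d((-11, 3), (17, -16)) = 33.8378
d((-11, 3), (20, 7)) = 31.257
d((-11, 3), (-12, -11)) = 14.0357
d((-11, 3), (-5, -1)) = 7.2111
d((17, -16), (20, 7)) = 23.1948
d((17, -16), (-12, -11)) = 29.4279
d((17, -16), (-5, -1)) = 26.6271
d((20, 7), (-12, -11)) = 36.7151
d((20, 7), (-5, -1)) = 26.2488
d((-12, -11), (-5, -1)) = 12.2066

Closest pair: (-9, -11) and (-12, -11) with distance 3.0

The closest pair is (-9, -11) and (-12, -11) with Euclidean distance 3.0. For 7 points, brute-force pairwise comparison is shown above. For large n, the divide-and-conquer algorithm (sort by x, recurse on halves, check the dividing strip) achieves O(n log n).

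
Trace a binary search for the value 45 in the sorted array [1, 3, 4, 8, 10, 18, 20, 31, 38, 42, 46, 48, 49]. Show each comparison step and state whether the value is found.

Binary search for 45 in [1, 3, 4, 8, 10, 18, 20, 31, 38, 42, 46, 48, 49]:

lo=0, hi=12, mid=6, arr[mid]=20 -> 20 < 45, search right half
lo=7, hi=12, mid=9, arr[mid]=42 -> 42 < 45, search right half
lo=10, hi=12, mid=11, arr[mid]=48 -> 48 > 45, search left half
lo=10, hi=10, mid=10, arr[mid]=46 -> 46 > 45, search left half
lo=10 > hi=9, target 45 not found

Binary search determines that 45 is not in the array after 4 comparisons. The search space was exhausted without finding the target.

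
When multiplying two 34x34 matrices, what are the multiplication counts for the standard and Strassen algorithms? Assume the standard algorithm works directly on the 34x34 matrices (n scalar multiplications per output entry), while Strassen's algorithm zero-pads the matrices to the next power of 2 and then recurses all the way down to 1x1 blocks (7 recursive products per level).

Matrix multiplication for 34x34 matrices:

Strassen's algorithm requires power-of-2 dimensions. Pad 34x34 to 64x64 (next power of 2).

Standard algorithm: 34^3 = 39304 multiplications
Strassen's algorithm: 7^(log2(64)) = 7^6 = 117649 multiplications
Difference: 39304 - 117649 = -78345 (Strassen uses MORE here due to padding overhead — for small or just-over-power-of-2 n, padding can outweigh the per-level savings)

Standard: 39304 multiplications (34^3). Strassen: 117649 multiplications (7^6, after padding to 64x64). Strassen reduces 8 recursive multiplications to 7 at each level.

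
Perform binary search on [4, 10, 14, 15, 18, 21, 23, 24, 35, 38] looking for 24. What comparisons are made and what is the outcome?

Binary search for 24 in [4, 10, 14, 15, 18, 21, 23, 24, 35, 38]:

lo=0, hi=9, mid=4, arr[mid]=18 -> 18 < 24, search right half
lo=5, hi=9, mid=7, arr[mid]=24 -> Found target at index 7!

Binary search finds 24 at index 7 after 2 comparisons. The search repeatedly halves the search space by comparing with the middle element.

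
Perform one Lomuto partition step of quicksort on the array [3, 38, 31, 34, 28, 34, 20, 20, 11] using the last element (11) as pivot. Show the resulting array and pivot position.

Lomuto partition with pivot = 11:

Initial array: [3, 38, 31, 34, 28, 34, 20, 20, 11]

arr[0]=3 <= 11: swap with position 0, array becomes [3, 38, 31, 34, 28, 34, 20, 20, 11]
arr[1]=38 > 11: no swap
arr[2]=31 > 11: no swap
arr[3]=34 > 11: no swap
arr[4]=28 > 11: no swap
arr[5]=34 > 11: no swap
arr[6]=20 > 11: no swap
arr[7]=20 > 11: no swap

Place pivot at position 1: [3, 11, 31, 34, 28, 34, 20, 20, 38]
Pivot position: 1

After partitioning with pivot 11, the array becomes [3, 11, 31, 34, 28, 34, 20, 20, 38]. The pivot is placed at index 1. All elements to the left of the pivot are <= 11, and all elements to the right are > 11.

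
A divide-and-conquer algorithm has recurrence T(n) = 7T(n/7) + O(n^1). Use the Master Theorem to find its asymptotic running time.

Master Theorem for T(n) = 7T(n/7) + O(n^1):

a = 7, b = 7, c = 1
log_b(a) = log_7(7) = 1.0000

Case 2: c = 1 = log_7(7) = 1.0000
T(n) = O(n^1 log n) = O(n log n)

For T(n) = 7T(n/7) + O(n^1): log_7(7) = 1.0000. This is Case 2 of the Master Theorem (c = log_b(a), equal work at all levels), giving O(n log n).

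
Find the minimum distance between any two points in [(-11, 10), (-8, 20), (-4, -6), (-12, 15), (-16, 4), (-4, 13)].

Computing all pairwise distances among 6 points:

d((-11, 10), (-8, 20)) = 10.4403
d((-11, 10), (-4, -6)) = 17.4642
d((-11, 10), (-12, 15)) = 5.099 <-- minimum
d((-11, 10), (-16, 4)) = 7.8102
d((-11, 10), (-4, 13)) = 7.6158
d((-8, 20), (-4, -6)) = 26.3059
d((-8, 20), (-12, 15)) = 6.4031
d((-8, 20), (-16, 4)) = 17.8885
d((-8, 20), (-4, 13)) = 8.0623
d((-4, -6), (-12, 15)) = 22.4722
d((-4, -6), (-16, 4)) = 15.6205
d((-4, -6), (-4, 13)) = 19.0
d((-12, 15), (-16, 4)) = 11.7047
d((-12, 15), (-4, 13)) = 8.2462
d((-16, 4), (-4, 13)) = 15.0

Closest pair: (-11, 10) and (-12, 15) with distance 5.099

The closest pair is (-11, 10) and (-12, 15) with Euclidean distance 5.099. For 6 points, brute-force pairwise comparison is shown above. For large n, the divide-and-conquer algorithm (sort by x, recurse on halves, check the dividing strip) achieves O(n log n).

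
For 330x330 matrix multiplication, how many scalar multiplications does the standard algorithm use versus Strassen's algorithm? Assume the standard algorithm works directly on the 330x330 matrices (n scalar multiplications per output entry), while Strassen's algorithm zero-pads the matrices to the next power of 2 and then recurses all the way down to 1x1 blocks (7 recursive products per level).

Matrix multiplication for 330x330 matrices:

Strassen's algorithm requires power-of-2 dimensions. Pad 330x330 to 512x512 (next power of 2).

Standard algorithm: 330^3 = 35937000 multiplications
Strassen's algorithm: 7^(log2(512)) = 7^9 = 40353607 multiplications
Difference: 35937000 - 40353607 = -4416607 (Strassen uses MORE here due to padding overhead — for small or just-over-power-of-2 n, padding can outweigh the per-level savings)

Standard: 35937000 multiplications (330^3). Strassen: 40353607 multiplications (7^9, after padding to 512x512). Strassen reduces 8 recursive multiplications to 7 at each level.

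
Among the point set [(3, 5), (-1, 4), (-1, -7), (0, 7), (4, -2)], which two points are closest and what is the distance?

Computing all pairwise distances among 5 points:

d((3, 5), (-1, 4)) = 4.1231
d((3, 5), (-1, -7)) = 12.6491
d((3, 5), (0, 7)) = 3.6056
d((3, 5), (4, -2)) = 7.0711
d((-1, 4), (-1, -7)) = 11.0
d((-1, 4), (0, 7)) = 3.1623 <-- minimum
d((-1, 4), (4, -2)) = 7.8102
d((-1, -7), (0, 7)) = 14.0357
d((-1, -7), (4, -2)) = 7.0711
d((0, 7), (4, -2)) = 9.8489

Closest pair: (-1, 4) and (0, 7) with distance 3.1623

The closest pair is (-1, 4) and (0, 7) with Euclidean distance 3.1623. For 5 points, brute-force pairwise comparison is shown above. For large n, the divide-and-conquer algorithm (sort by x, recurse on halves, check the dividing strip) achieves O(n log n).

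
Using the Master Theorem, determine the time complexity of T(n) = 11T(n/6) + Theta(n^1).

Master Theorem for T(n) = 11T(n/6) + O(n^1):

a = 11, b = 6, c = 1
log_b(a) = log_6(11) = 1.3383

Case 1: c = 1 < log_6(11) = 1.3383
T(n) = O(n^(log_6 11))

For T(n) = 11T(n/6) + O(n^1): log_6(11) = 1.3383. This is Case 1 of the Master Theorem (c < log_b(a), work dominated by leaves), giving O(n^(log_6 11)).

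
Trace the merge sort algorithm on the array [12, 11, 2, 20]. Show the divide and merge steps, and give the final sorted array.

Merge sort trace:

Split: [12, 11, 2, 20] -> [12, 11] and [2, 20]
  Split: [12, 11] -> [12] and [11]
  Merge: [12] + [11] -> [11, 12]
  Split: [2, 20] -> [2] and [20]
  Merge: [2] + [20] -> [2, 20]
Merge: [11, 12] + [2, 20] -> [2, 11, 12, 20]

Final sorted array: [2, 11, 12, 20]

The merge sort proceeds by recursively splitting the array and merging sorted halves.
After all merges, the sorted array is [2, 11, 12, 20].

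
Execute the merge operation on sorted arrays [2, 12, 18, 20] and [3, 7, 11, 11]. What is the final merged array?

Merging process:

Compare 2 vs 3: take 2 from left. Merged: [2]
Compare 12 vs 3: take 3 from right. Merged: [2, 3]
Compare 12 vs 7: take 7 from right. Merged: [2, 3, 7]
Compare 12 vs 11: take 11 from right. Merged: [2, 3, 7, 11]
Compare 12 vs 11: take 11 from right. Merged: [2, 3, 7, 11, 11]
Append remaining from left: [12, 18, 20]. Merged: [2, 3, 7, 11, 11, 12, 18, 20]

Final merged array: [2, 3, 7, 11, 11, 12, 18, 20]
Total comparisons: 5

The merged array is [2, 3, 7, 11, 11, 12, 18, 20], requiring 5 comparisons. The merge step runs in O(n) time where n is the total number of elements.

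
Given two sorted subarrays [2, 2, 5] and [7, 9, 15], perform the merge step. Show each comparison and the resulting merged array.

Merging process:

Compare 2 vs 7: take 2 from left. Merged: [2]
Compare 2 vs 7: take 2 from left. Merged: [2, 2]
Compare 5 vs 7: take 5 from left. Merged: [2, 2, 5]
Append remaining from right: [7, 9, 15]. Merged: [2, 2, 5, 7, 9, 15]

Final merged array: [2, 2, 5, 7, 9, 15]
Total comparisons: 3

The merged array is [2, 2, 5, 7, 9, 15], requiring 3 comparisons. The merge step runs in O(n) time where n is the total number of elements.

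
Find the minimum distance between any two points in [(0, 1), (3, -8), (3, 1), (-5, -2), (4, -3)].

Computing all pairwise distances among 5 points:

d((0, 1), (3, -8)) = 9.4868
d((0, 1), (3, 1)) = 3.0 <-- minimum
d((0, 1), (-5, -2)) = 5.831
d((0, 1), (4, -3)) = 5.6569
d((3, -8), (3, 1)) = 9.0
d((3, -8), (-5, -2)) = 10.0
d((3, -8), (4, -3)) = 5.099
d((3, 1), (-5, -2)) = 8.544
d((3, 1), (4, -3)) = 4.1231
d((-5, -2), (4, -3)) = 9.0554

Closest pair: (0, 1) and (3, 1) with distance 3.0

The closest pair is (0, 1) and (3, 1) with Euclidean distance 3.0. For 5 points, brute-force pairwise comparison is shown above. For large n, the divide-and-conquer algorithm (sort by x, recurse on halves, check the dividing strip) achieves O(n log n).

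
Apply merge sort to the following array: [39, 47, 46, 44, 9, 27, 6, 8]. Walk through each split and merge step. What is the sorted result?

Merge sort trace:

Split: [39, 47, 46, 44, 9, 27, 6, 8] -> [39, 47, 46, 44] and [9, 27, 6, 8]
  Split: [39, 47, 46, 44] -> [39, 47] and [46, 44]
    Split: [39, 47] -> [39] and [47]
    Merge: [39] + [47] -> [39, 47]
    Split: [46, 44] -> [46] and [44]
    Merge: [46] + [44] -> [44, 46]
  Merge: [39, 47] + [44, 46] -> [39, 44, 46, 47]
  Split: [9, 27, 6, 8] -> [9, 27] and [6, 8]
    Split: [9, 27] -> [9] and [27]
    Merge: [9] + [27] -> [9, 27]
    Split: [6, 8] -> [6] and [8]
    Merge: [6] + [8] -> [6, 8]
  Merge: [9, 27] + [6, 8] -> [6, 8, 9, 27]
Merge: [39, 44, 46, 47] + [6, 8, 9, 27] -> [6, 8, 9, 27, 39, 44, 46, 47]

Final sorted array: [6, 8, 9, 27, 39, 44, 46, 47]

The merge sort proceeds by recursively splitting the array and merging sorted halves.
After all merges, the sorted array is [6, 8, 9, 27, 39, 44, 46, 47].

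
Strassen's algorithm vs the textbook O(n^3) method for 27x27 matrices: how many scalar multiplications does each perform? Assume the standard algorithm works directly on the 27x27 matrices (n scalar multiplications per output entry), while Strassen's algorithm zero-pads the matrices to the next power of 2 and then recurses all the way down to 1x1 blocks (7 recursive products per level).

Matrix multiplication for 27x27 matrices:

Strassen's algorithm requires power-of-2 dimensions. Pad 27x27 to 32x32 (next power of 2).

Standard algorithm: 27^3 = 19683 multiplications
Strassen's algorithm: 7^(log2(32)) = 7^5 = 16807 multiplications
Savings: 19683 - 16807 = 2876 multiplications

Standard: 19683 multiplications (27^3). Strassen: 16807 multiplications (7^5, after padding to 32x32). Strassen reduces 8 recursive multiplications to 7 at each level.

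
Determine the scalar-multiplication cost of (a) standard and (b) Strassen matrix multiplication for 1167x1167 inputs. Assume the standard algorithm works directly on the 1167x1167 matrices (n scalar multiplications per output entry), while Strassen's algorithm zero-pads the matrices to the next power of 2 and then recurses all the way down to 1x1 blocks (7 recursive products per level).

Matrix multiplication for 1167x1167 matrices:

Strassen's algorithm requires power-of-2 dimensions. Pad 1167x1167 to 2048x2048 (next power of 2).

Standard algorithm: 1167^3 = 1589324463 multiplications
Strassen's algorithm: 7^(log2(2048)) = 7^11 = 1977326743 multiplications
Difference: 1589324463 - 1977326743 = -388002280 (Strassen uses MORE here due to padding overhead — for small or just-over-power-of-2 n, padding can outweigh the per-level savings)

Standard: 1589324463 multiplications (1167^3). Strassen: 1977326743 multiplications (7^11, after padding to 2048x2048). Strassen reduces 8 recursive multiplications to 7 at each level.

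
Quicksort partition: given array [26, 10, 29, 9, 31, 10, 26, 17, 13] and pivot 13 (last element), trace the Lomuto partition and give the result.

Lomuto partition with pivot = 13:

Initial array: [26, 10, 29, 9, 31, 10, 26, 17, 13]

arr[0]=26 > 13: no swap
arr[1]=10 <= 13: swap with position 0, array becomes [10, 26, 29, 9, 31, 10, 26, 17, 13]
arr[2]=29 > 13: no swap
arr[3]=9 <= 13: swap with position 1, array becomes [10, 9, 29, 26, 31, 10, 26, 17, 13]
arr[4]=31 > 13: no swap
arr[5]=10 <= 13: swap with position 2, array becomes [10, 9, 10, 26, 31, 29, 26, 17, 13]
arr[6]=26 > 13: no swap
arr[7]=17 > 13: no swap

Place pivot at position 3: [10, 9, 10, 13, 31, 29, 26, 17, 26]
Pivot position: 3

After partitioning with pivot 13, the array becomes [10, 9, 10, 13, 31, 29, 26, 17, 26]. The pivot is placed at index 3. All elements to the left of the pivot are <= 13, and all elements to the right are > 13.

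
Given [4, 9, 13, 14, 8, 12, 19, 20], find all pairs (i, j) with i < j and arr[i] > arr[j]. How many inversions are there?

Finding inversions in [4, 9, 13, 14, 8, 12, 19, 20]:

(1, 4): arr[1]=9 > arr[4]=8
(2, 4): arr[2]=13 > arr[4]=8
(2, 5): arr[2]=13 > arr[5]=12
(3, 4): arr[3]=14 > arr[4]=8
(3, 5): arr[3]=14 > arr[5]=12

Total inversions: 5

The array has 5 inversion(s): (1,4), (2,4), (2,5), (3,4), (3,5). Each pair (i,j) satisfies i < j and arr[i] > arr[j].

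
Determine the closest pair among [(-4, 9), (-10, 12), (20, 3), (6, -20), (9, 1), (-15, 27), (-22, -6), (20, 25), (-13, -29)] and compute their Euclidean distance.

Computing all pairwise distances among 9 points:

d((-4, 9), (-10, 12)) = 6.7082 <-- minimum
d((-4, 9), (20, 3)) = 24.7386
d((-4, 9), (6, -20)) = 30.6757
d((-4, 9), (9, 1)) = 15.2643
d((-4, 9), (-15, 27)) = 21.095
d((-4, 9), (-22, -6)) = 23.4307
d((-4, 9), (20, 25)) = 28.8444
d((-4, 9), (-13, -29)) = 39.0512
d((-10, 12), (20, 3)) = 31.3209
d((-10, 12), (6, -20)) = 35.7771
d((-10, 12), (9, 1)) = 21.9545
d((-10, 12), (-15, 27)) = 15.8114
d((-10, 12), (-22, -6)) = 21.6333
d((-10, 12), (20, 25)) = 32.6956
d((-10, 12), (-13, -29)) = 41.1096
d((20, 3), (6, -20)) = 26.9258
d((20, 3), (9, 1)) = 11.1803
d((20, 3), (-15, 27)) = 42.4382
d((20, 3), (-22, -6)) = 42.9535
d((20, 3), (20, 25)) = 22.0
d((20, 3), (-13, -29)) = 45.9674
d((6, -20), (9, 1)) = 21.2132
d((6, -20), (-15, 27)) = 51.4782
d((6, -20), (-22, -6)) = 31.305
d((6, -20), (20, 25)) = 47.1275
d((6, -20), (-13, -29)) = 21.0238
d((9, 1), (-15, 27)) = 35.3836
d((9, 1), (-22, -6)) = 31.7805
d((9, 1), (20, 25)) = 26.4008
d((9, 1), (-13, -29)) = 37.2022
d((-15, 27), (-22, -6)) = 33.7343
d((-15, 27), (20, 25)) = 35.0571
d((-15, 27), (-13, -29)) = 56.0357
d((-22, -6), (20, 25)) = 52.2015
d((-22, -6), (-13, -29)) = 24.6982
d((20, 25), (-13, -29)) = 63.2851

Closest pair: (-4, 9) and (-10, 12) with distance 6.7082

The closest pair is (-4, 9) and (-10, 12) with Euclidean distance 6.7082. For 9 points, brute-force pairwise comparison is shown above. For large n, the divide-and-conquer algorithm (sort by x, recurse on halves, check the dividing strip) achieves O(n log n).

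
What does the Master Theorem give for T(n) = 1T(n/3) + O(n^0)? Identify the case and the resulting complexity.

Master Theorem for T(n) = 1T(n/3) + O(n^0):

a = 1, b = 3, c = 0
log_b(a) = log_3(1) = 0.0000

Case 2: c = 0 = log_3(1) = 0.0000
T(n) = O(n^0 log n) = O(log n)

For T(n) = 1T(n/3) + O(n^0): log_3(1) = 0.0000. This is Case 2 of the Master Theorem (c = log_b(a), equal work at all levels), giving O(log n).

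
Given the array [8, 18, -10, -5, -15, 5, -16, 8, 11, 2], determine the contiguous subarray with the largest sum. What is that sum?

Using Kadane's algorithm on [8, 18, -10, -5, -15, 5, -16, 8, 11, 2]:

Scanning through the array:
Position 1 (value 18): max_ending_here = 26, max_so_far = 26
Position 2 (value -10): max_ending_here = 16, max_so_far = 26
Position 3 (value -5): max_ending_here = 11, max_so_far = 26
Position 4 (value -15): max_ending_here = -4, max_so_far = 26
Position 5 (value 5): max_ending_here = 5, max_so_far = 26
Position 6 (value -16): max_ending_here = -11, max_so_far = 26
Position 7 (value 8): max_ending_here = 8, max_so_far = 26
Position 8 (value 11): max_ending_here = 19, max_so_far = 26
Position 9 (value 2): max_ending_here = 21, max_so_far = 26

Maximum subarray: [8, 18]
Maximum sum: 26

The maximum subarray is [8, 18] with sum 26. This subarray runs from index 0 to index 1.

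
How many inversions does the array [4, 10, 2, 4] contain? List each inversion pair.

Finding inversions in [4, 10, 2, 4]:

(0, 2): arr[0]=4 > arr[2]=2
(1, 2): arr[1]=10 > arr[2]=2
(1, 3): arr[1]=10 > arr[3]=4

Total inversions: 3

The array has 3 inversion(s): (0,2), (1,2), (1,3). Each pair (i,j) satisfies i < j and arr[i] > arr[j].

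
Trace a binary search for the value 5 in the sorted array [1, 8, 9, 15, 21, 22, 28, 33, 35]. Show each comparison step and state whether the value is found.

Binary search for 5 in [1, 8, 9, 15, 21, 22, 28, 33, 35]:

lo=0, hi=8, mid=4, arr[mid]=21 -> 21 > 5, search left half
lo=0, hi=3, mid=1, arr[mid]=8 -> 8 > 5, search left half
lo=0, hi=0, mid=0, arr[mid]=1 -> 1 < 5, search right half
lo=1 > hi=0, target 5 not found

Binary search determines that 5 is not in the array after 3 comparisons. The search space was exhausted without finding the target.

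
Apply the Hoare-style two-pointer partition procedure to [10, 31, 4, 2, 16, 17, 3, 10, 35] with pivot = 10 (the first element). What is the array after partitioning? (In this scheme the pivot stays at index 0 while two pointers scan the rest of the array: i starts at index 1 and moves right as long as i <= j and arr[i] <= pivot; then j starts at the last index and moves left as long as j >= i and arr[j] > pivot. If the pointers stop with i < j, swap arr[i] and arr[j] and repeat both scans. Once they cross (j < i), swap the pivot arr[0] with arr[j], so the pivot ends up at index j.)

Hoare-style two-pointer partition with pivot = 10:

Initial array: [10, 31, 4, 2, 16, 17, 3, 10, 35]

Pointers start at i = 1, j = 8.
i stops at index 1 (arr[1]=31 > 10), j stops at index 7 (arr[7]=10 <= 10): swap arr[1] and arr[7], array becomes [10, 10, 4, 2, 16, 17, 3, 31, 35]
i stops at index 4 (arr[4]=16 > 10), j stops at index 6 (arr[6]=3 <= 10): swap arr[4] and arr[6], array becomes [10, 10, 4, 2, 3, 17, 16, 31, 35]
i ends at 5, j ends at 4: the pointers have crossed (j < i), so scanning stops.

Swap pivot arr[0] with arr[4] to place pivot at position 4: [3, 10, 4, 2, 10, 17, 16, 31, 35]
Pivot position: 4

After partitioning with pivot 10, the array becomes [3, 10, 4, 2, 10, 17, 16, 31, 35]. The pivot is placed at index 4. All elements to the left of the pivot are <= 10, and all elements to the right are > 10.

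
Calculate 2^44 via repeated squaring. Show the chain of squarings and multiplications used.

Computing 2^44 by squaring (build up from 2^1; each line after the first costs one multiplication):

2^1 = 2
2^2 = (2^1)^2 = 2^2 = 4
2^4 = (2^2)^2 = 4^2 = 16
2^5 = 2 * 2^4 = 2 * 16 = 32
2^10 = (2^5)^2 = 32^2 = 1024
2^11 = 2 * 2^10 = 2 * 1024 = 2048
2^22 = (2^11)^2 = 2048^2 = 4194304
2^44 = (2^22)^2 = 4194304^2 = 17592186044416

Result: 17592186044416
Multiplications needed: 7 (7 lines after 2^1)

2^44 = 17592186044416. Using exponentiation by squaring, this requires 7 multiplications. The key idea: if the exponent is even, square the half-power; if odd, multiply by the base once.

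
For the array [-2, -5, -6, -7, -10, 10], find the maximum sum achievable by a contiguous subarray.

Using Kadane's algorithm on [-2, -5, -6, -7, -10, 10]:

Scanning through the array:
Position 1 (value -5): max_ending_here = -5, max_so_far = -2
Position 2 (value -6): max_ending_here = -6, max_so_far = -2
Position 3 (value -7): max_ending_here = -7, max_so_far = -2
Position 4 (value -10): max_ending_here = -10, max_so_far = -2
Position 5 (value 10): max_ending_here = 10, max_so_far = 10

Maximum subarray: [10]
Maximum sum: 10

The maximum subarray is [10] with sum 10. This subarray runs from index 5 to index 5.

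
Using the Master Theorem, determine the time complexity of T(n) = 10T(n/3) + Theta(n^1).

Master Theorem for T(n) = 10T(n/3) + O(n^1):

a = 10, b = 3, c = 1
log_b(a) = log_3(10) = 2.0959

Case 1: c = 1 < log_3(10) = 2.0959
T(n) = O(n^(log_3 10))

For T(n) = 10T(n/3) + O(n^1): log_3(10) = 2.0959. This is Case 1 of the Master Theorem (c < log_b(a), work dominated by leaves), giving O(n^(log_3 10)).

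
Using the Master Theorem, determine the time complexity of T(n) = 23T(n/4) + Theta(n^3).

Master Theorem for T(n) = 23T(n/4) + O(n^3):

a = 23, b = 4, c = 3
log_b(a) = log_4(23) = 2.2618

Case 3: c = 3 > log_4(23) = 2.2618
T(n) = O(n^3) = O(n^3)

For T(n) = 23T(n/4) + O(n^3): log_4(23) = 2.2618. This is Case 3 of the Master Theorem (c > log_b(a), work dominated by root), giving O(n^3).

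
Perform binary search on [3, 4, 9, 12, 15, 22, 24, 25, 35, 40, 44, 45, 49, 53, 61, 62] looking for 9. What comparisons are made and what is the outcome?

Binary search for 9 in [3, 4, 9, 12, 15, 22, 24, 25, 35, 40, 44, 45, 49, 53, 61, 62]:

lo=0, hi=15, mid=7, arr[mid]=25 -> 25 > 9, search left half
lo=0, hi=6, mid=3, arr[mid]=12 -> 12 > 9, search left half
lo=0, hi=2, mid=1, arr[mid]=4 -> 4 < 9, search right half
lo=2, hi=2, mid=2, arr[mid]=9 -> Found target at index 2!

Binary search finds 9 at index 2 after 4 comparisons. The search repeatedly halves the search space by comparing with the middle element.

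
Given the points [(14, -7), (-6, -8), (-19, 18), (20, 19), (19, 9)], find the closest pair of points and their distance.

Computing all pairwise distances among 5 points:

d((14, -7), (-6, -8)) = 20.025
d((14, -7), (-19, 18)) = 41.4005
d((14, -7), (20, 19)) = 26.6833
d((14, -7), (19, 9)) = 16.7631
d((-6, -8), (-19, 18)) = 29.0689
d((-6, -8), (20, 19)) = 37.4833
d((-6, -8), (19, 9)) = 30.2324
d((-19, 18), (20, 19)) = 39.0128
d((-19, 18), (19, 9)) = 39.0512
d((20, 19), (19, 9)) = 10.0499 <-- minimum

Closest pair: (20, 19) and (19, 9) with distance 10.0499

The closest pair is (20, 19) and (19, 9) with Euclidean distance 10.0499. For 5 points, brute-force pairwise comparison is shown above. For large n, the divide-and-conquer algorithm (sort by x, recurse on halves, check the dividing strip) achieves O(n log n).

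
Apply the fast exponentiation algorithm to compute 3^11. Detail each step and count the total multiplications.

Computing 3^11 by squaring (build up from 3^1; each line after the first costs one multiplication):

3^1 = 3
3^2 = (3^1)^2 = 3^2 = 9
3^4 = (3^2)^2 = 9^2 = 81
3^5 = 3 * 3^4 = 3 * 81 = 243
3^10 = (3^5)^2 = 243^2 = 59049
3^11 = 3 * 3^10 = 3 * 59049 = 177147

Result: 177147
Multiplications needed: 5 (5 lines after 3^1)

3^11 = 177147. Using exponentiation by squaring, this requires 5 multiplications. The key idea: if the exponent is even, square the half-power; if odd, multiply by the base once.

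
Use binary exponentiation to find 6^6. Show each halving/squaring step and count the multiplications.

Computing 6^6 by squaring (build up from 6^1; each line after the first costs one multiplication):

6^1 = 6
6^2 = (6^1)^2 = 6^2 = 36
6^3 = 6 * 6^2 = 6 * 36 = 216
6^6 = (6^3)^2 = 216^2 = 46656

Result: 46656
Multiplications needed: 3 (3 lines after 6^1)

6^6 = 46656. Using exponentiation by squaring, this requires 3 multiplications. The key idea: if the exponent is even, square the half-power; if odd, multiply by the base once.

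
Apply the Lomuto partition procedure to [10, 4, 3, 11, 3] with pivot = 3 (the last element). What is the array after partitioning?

Lomuto partition with pivot = 3:

Initial array: [10, 4, 3, 11, 3]

arr[0]=10 > 3: no swap
arr[1]=4 > 3: no swap
arr[2]=3 <= 3: swap with position 0, array becomes [3, 4, 10, 11, 3]
arr[3]=11 > 3: no swap

Place pivot at position 1: [3, 3, 10, 11, 4]
Pivot position: 1

After partitioning with pivot 3, the array becomes [3, 3, 10, 11, 4]. The pivot is placed at index 1. All elements to the left of the pivot are <= 3, and all elements to the right are > 3.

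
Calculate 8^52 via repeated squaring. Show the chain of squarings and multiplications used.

Computing 8^52 by squaring (build up from 8^1; each line after the first costs one multiplication):

8^1 = 8
8^2 = (8^1)^2 = 8^2 = 64
8^3 = 8 * 8^2 = 8 * 64 = 512
8^6 = (8^3)^2 = 512^2 = 262144
8^12 = (8^6)^2 = 262144^2 = 68719476736
8^13 = 8 * 8^12 = 8 * 68719476736 = 549755813888
8^26 = (8^13)^2 = 549755813888^2 = 302231454903657293676544
8^52 = (8^26)^2 = 302231454903657293676544^2 = 91343852333181432387730302044767688728495783936

Result: 91343852333181432387730302044767688728495783936
Multiplications needed: 7 (7 lines after 8^1)

8^52 = 91343852333181432387730302044767688728495783936. Using exponentiation by squaring, this requires 7 multiplications. The key idea: if the exponent is even, square the half-power; if odd, multiply by the base once.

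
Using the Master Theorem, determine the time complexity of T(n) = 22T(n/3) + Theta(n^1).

Master Theorem for T(n) = 22T(n/3) + O(n^1):

a = 22, b = 3, c = 1
log_b(a) = log_3(22) = 2.8136

Case 1: c = 1 < log_3(22) = 2.8136
T(n) = O(n^(log_3 22))

For T(n) = 22T(n/3) + O(n^1): log_3(22) = 2.8136. This is Case 1 of the Master Theorem (c < log_b(a), work dominated by leaves), giving O(n^(log_3 22)).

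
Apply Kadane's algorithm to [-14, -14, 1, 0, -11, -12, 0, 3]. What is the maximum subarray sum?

Using Kadane's algorithm on [-14, -14, 1, 0, -11, -12, 0, 3]:

Scanning through the array:
Position 1 (value -14): max_ending_here = -14, max_so_far = -14
Position 2 (value 1): max_ending_here = 1, max_so_far = 1
Position 3 (value 0): max_ending_here = 1, max_so_far = 1
Position 4 (value -11): max_ending_here = -10, max_so_far = 1
Position 5 (value -12): max_ending_here = -12, max_so_far = 1
Position 6 (value 0): max_ending_here = 0, max_so_far = 1
Position 7 (value 3): max_ending_here = 3, max_so_far = 3

Maximum subarray: [0, 3]
Maximum sum: 3

The maximum subarray is [0, 3] with sum 3. This subarray runs from index 6 to index 7.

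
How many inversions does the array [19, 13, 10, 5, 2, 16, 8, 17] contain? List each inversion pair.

Finding inversions in [19, 13, 10, 5, 2, 16, 8, 17]:

(0, 1): arr[0]=19 > arr[1]=13
(0, 2): arr[0]=19 > arr[2]=10
(0, 3): arr[0]=19 > arr[3]=5
(0, 4): arr[0]=19 > arr[4]=2
(0, 5): arr[0]=19 > arr[5]=16
(0, 6): arr[0]=19 > arr[6]=8
(0, 7): arr[0]=19 > arr[7]=17
(1, 2): arr[1]=13 > arr[2]=10
(1, 3): arr[1]=13 > arr[3]=5
(1, 4): arr[1]=13 > arr[4]=2
(1, 6): arr[1]=13 > arr[6]=8
(2, 3): arr[2]=10 > arr[3]=5
(2, 4): arr[2]=10 > arr[4]=2
(2, 6): arr[2]=10 > arr[6]=8
(3, 4): arr[3]=5 > arr[4]=2
(5, 6): arr[5]=16 > arr[6]=8

Total inversions: 16

The array has 16 inversion(s): (0,1), (0,2), (0,3), (0,4), (0,5), (0,6), (0,7), (1,2), (1,3), (1,4), (1,6), (2,3), (2,4), (2,6), (3,4), (5,6). Each pair (i,j) satisfies i < j and arr[i] > arr[j].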